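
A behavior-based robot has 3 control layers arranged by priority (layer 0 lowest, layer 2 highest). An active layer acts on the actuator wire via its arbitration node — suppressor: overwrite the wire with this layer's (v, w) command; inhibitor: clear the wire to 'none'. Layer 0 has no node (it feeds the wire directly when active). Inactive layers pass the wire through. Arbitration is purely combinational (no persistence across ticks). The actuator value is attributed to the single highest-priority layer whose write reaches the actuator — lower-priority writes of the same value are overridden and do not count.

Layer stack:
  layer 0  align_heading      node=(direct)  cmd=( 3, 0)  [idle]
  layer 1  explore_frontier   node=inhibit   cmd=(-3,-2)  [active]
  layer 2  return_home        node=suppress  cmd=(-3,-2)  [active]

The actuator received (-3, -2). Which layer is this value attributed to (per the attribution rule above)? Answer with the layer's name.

return_home

[0] align_heading off; wire := none
[1] explore_frontier on (inhibit); wire := none
[2] return_home on (suppress); wire := (-3, -2)
output (-3, -2)
last writer: layer 2 = return_home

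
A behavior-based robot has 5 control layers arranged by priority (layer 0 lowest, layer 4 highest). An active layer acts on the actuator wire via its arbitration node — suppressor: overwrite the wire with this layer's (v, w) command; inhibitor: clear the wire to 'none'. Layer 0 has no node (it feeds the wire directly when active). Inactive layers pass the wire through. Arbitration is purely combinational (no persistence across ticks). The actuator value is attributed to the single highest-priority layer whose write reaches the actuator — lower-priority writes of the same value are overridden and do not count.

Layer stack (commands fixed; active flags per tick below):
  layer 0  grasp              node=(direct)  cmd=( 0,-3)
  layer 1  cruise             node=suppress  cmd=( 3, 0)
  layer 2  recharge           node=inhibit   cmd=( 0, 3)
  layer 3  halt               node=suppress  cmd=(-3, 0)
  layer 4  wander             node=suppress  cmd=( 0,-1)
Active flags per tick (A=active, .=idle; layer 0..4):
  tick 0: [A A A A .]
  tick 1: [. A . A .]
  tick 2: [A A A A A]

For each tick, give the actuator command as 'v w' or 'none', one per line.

-3 0
-3 0
0 -1

tick 0:
  L0 grasp: active, feeds wire = (0, -3)
  L1 cruise: active, suppressor → wire = (3, 0)
  L2 recharge: active, inhibitor → wire = none
  L3 halt: active, suppressor → wire = (-3, 0)
  L4 wander: idle → wire stays (-3, 0)
  actuator = (-3, 0)
tick 1:
  L0 grasp: idle → wire = none
  L1 cruise: active, suppressor → wire = (3, 0)
  L2 recharge: idle → wire stays (3, 0)
  L3 halt: active, suppressor → wire = (-3, 0)
  L4 wander: idle → wire stays (-3, 0)
  actuator = (-3, 0)
tick 2:
  L0 grasp: active, feeds wire = (0, -3)
  L1 cruise: active, suppressor → wire = (3, 0)
  L2 recharge: active, inhibitor → wire = none
  L3 halt: active, suppressor → wire = (-3, 0)
  L4 wander: active, suppressor → wire = (0, -1)
  actuator = (0, -1)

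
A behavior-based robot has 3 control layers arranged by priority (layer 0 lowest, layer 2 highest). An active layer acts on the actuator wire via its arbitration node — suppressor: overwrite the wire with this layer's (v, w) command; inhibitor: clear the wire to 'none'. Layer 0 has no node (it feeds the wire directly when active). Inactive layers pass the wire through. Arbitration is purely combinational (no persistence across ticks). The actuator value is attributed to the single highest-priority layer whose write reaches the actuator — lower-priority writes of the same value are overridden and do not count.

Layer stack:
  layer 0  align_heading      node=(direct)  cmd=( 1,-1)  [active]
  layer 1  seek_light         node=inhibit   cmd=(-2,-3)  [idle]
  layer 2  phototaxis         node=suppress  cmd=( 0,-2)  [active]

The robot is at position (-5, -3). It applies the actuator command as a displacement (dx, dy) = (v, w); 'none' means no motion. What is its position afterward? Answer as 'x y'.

L0 align_heading: active, feeds wire = (1, -1)
L1 seek_light: idle → wire stays (1, -1)
L2 phototaxis: active, suppressor → wire = (0, -2)
actuator = (0, -2)
position: (-5, -3) + (0, -2) = (-5, -5)

-5 -5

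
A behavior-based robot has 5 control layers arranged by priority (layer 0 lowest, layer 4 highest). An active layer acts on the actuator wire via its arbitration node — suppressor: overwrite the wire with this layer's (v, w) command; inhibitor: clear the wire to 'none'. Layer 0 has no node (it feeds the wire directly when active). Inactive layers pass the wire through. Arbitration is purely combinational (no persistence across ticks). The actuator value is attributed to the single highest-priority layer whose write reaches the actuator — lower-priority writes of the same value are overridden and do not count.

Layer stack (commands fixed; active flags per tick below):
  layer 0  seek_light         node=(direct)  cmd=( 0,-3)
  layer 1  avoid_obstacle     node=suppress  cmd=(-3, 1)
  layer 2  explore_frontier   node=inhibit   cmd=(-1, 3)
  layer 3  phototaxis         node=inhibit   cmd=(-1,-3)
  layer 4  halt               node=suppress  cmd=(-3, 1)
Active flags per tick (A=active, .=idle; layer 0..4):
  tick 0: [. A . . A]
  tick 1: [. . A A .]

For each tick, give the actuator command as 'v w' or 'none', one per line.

-3 1
none

tick 0:
  layer 0 (seek_light) idle — none
  layer 1 (avoid_obstacle) active — suppresses: (-3, 1)
  layer 2 (explore_frontier) idle — unchanged: (-3, 1)
  layer 3 (phototaxis) idle — unchanged: (-3, 1)
  layer 4 (halt) active — suppresses: (-3, 1)
  → actuator (-3, 1)
tick 1:
  layer 0 (seek_light) idle — none
  layer 1 (avoid_obstacle) idle — unchanged: none
  layer 2 (explore_frontier) active — inhibits: none
  layer 3 (phototaxis) active — inhibits: none
  layer 4 (halt) idle — unchanged: none
  → actuator none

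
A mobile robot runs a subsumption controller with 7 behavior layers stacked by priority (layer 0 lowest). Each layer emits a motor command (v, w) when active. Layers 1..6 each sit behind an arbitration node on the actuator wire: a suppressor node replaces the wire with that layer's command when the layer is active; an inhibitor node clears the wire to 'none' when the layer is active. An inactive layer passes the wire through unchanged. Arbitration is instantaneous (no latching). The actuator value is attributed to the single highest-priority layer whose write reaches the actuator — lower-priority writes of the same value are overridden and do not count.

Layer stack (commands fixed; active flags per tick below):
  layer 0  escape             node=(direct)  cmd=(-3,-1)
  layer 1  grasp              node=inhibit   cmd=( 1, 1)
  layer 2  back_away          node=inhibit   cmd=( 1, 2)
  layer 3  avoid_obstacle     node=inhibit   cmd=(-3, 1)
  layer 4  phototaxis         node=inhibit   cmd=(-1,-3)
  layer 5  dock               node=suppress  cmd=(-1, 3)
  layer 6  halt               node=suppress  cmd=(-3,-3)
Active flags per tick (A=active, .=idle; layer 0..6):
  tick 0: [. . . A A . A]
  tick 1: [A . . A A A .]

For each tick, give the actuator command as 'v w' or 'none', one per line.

tick 0:
  [0] escape off; wire := none
  [1] grasp off; pass none
  [2] back_away off; pass none
  [3] avoid_obstacle on (inhibit); wire := none
  [4] phototaxis on (inhibit); wire := none
  [5] dock off; pass none
  [6] halt on (suppress); wire := (-3, -3)
  output (-3, -3)
tick 1:
  [0] escape on; wire := (-3, -1)
  [1] grasp off; pass (-3, -1)
  [2] back_away off; pass (-3, -1)
  [3] avoid_obstacle on (inhibit); wire := none
  [4] phototaxis on (inhibit); wire := none
  [5] dock on (suppress); wire := (-1, 3)
  [6] halt off; pass (-1, 3)
  output (-1, 3)

-3 -3
-1 3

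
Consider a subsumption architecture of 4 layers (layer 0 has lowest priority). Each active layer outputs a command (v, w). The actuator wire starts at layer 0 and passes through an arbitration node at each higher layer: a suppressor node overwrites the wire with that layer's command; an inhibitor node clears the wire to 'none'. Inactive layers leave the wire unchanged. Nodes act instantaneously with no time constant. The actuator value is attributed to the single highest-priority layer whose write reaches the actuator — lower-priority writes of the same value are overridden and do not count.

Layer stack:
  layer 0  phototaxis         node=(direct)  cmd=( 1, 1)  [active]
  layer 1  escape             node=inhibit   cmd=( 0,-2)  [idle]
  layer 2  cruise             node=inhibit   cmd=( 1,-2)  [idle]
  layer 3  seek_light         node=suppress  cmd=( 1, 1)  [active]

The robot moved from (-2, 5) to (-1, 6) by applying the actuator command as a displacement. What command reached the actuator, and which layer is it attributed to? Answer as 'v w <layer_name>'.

1 1 seek_light

displacement = (-1, 6) − (-2, 5) = (1, 1)
[0] phototaxis on; wire := (1, 1)
[1] escape off; pass (1, 1)
[2] cruise off; pass (1, 1)
[3] seek_light on (suppress); wire := (1, 1)
output (1, 1) — from layer 3 (seek_light)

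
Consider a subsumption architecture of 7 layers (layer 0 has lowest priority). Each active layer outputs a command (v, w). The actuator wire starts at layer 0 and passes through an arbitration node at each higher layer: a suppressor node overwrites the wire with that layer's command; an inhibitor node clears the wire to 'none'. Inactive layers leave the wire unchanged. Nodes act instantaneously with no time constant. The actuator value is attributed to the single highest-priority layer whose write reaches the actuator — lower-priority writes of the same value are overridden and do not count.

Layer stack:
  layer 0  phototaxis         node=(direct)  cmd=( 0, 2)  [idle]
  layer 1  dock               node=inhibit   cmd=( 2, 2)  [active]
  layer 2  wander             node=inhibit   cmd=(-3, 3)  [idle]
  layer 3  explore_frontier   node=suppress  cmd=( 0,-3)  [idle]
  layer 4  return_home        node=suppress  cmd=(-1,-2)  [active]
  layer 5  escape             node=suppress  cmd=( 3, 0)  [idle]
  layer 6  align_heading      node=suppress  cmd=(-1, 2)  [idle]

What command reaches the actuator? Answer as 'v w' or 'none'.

layer 0 (phototaxis) idle — none
layer 1 (dock) active — inhibits: none
layer 2 (wander) idle — unchanged: none
layer 3 (explore_frontier) idle — unchanged: none
layer 4 (return_home) active — suppresses: (-1, -2)
layer 5 (escape) idle — unchanged: (-1, -2)
layer 6 (align_heading) idle — unchanged: (-1, -2)
→ actuator (-1, -2)

-1 -2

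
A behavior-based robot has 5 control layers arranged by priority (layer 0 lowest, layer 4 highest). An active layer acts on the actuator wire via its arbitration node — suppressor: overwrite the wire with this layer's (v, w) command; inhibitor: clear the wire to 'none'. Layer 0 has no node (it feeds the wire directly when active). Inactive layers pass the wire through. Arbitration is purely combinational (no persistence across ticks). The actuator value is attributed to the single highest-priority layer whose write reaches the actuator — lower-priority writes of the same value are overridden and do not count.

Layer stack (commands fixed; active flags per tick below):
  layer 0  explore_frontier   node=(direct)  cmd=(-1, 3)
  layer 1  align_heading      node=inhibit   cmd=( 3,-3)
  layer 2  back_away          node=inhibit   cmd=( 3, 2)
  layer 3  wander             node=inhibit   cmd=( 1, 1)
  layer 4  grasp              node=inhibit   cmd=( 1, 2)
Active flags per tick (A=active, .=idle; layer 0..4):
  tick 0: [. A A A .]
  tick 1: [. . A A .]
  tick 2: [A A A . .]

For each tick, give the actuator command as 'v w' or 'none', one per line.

none
none
none

tick 0:
  L0 explore_frontier: idle → wire = none
  L1 align_heading: active, inhibitor → wire = none
  L2 back_away: active, inhibitor → wire = none
  L3 wander: active, inhibitor → wire = none
  L4 grasp: idle → wire stays none
  actuator = none
tick 1:
  L0 explore_frontier: idle → wire = none
  L1 align_heading: idle → wire stays none
  L2 back_away: active, inhibitor → wire = none
  L3 wander: active, inhibitor → wire = none
  L4 grasp: idle → wire stays none
  actuator = none
tick 2:
  L0 explore_frontier: active, feeds wire = (-1, 3)
  L1 align_heading: active, inhibitor → wire = none
  L2 back_away: active, inhibitor → wire = none
  L3 wander: idle → wire stays none
  L4 grasp: idle → wire stays none
  actuator = none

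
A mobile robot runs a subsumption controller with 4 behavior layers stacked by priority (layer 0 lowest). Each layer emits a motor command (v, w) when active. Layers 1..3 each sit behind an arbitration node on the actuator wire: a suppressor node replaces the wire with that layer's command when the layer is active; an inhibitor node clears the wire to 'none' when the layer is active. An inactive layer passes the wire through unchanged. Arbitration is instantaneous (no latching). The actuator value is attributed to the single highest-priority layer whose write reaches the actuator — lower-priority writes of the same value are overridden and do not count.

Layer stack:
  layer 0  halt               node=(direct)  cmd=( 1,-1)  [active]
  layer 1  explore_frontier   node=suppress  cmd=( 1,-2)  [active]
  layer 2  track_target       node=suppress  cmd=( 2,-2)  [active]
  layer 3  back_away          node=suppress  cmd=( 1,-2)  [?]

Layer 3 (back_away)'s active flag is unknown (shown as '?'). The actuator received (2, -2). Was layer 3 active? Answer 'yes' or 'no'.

no

If layer 3 is active=yes:
  actuator would be (1, -2)
If layer 3 is active=no:
  actuator would be (2, -2)
Observed (2, -2), so layer 3 was idle.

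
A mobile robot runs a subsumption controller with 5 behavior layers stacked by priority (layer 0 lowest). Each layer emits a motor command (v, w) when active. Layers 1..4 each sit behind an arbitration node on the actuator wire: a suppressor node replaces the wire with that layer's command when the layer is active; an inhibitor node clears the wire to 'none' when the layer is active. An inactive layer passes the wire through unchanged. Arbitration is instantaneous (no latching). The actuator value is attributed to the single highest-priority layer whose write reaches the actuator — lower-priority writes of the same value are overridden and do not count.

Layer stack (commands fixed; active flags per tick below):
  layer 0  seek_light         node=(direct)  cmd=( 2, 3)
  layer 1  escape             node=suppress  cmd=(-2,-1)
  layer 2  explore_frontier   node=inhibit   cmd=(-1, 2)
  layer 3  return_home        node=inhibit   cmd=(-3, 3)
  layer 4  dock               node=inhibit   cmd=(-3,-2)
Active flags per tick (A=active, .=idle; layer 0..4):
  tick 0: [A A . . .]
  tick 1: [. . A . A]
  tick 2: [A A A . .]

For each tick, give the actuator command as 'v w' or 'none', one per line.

-2 -1
none
none

tick 0:
  [0] seek_light on; wire := (2, 3)
  [1] escape on (suppress); wire := (-2, -1)
  [2] explore_frontier off; pass (-2, -1)
  [3] return_home off; pass (-2, -1)
  [4] dock off; pass (-2, -1)
  output (-2, -1)
tick 1:
  [0] seek_light off; wire := none
  [1] escape off; pass none
  [2] explore_frontier on (inhibit); wire := none
  [3] return_home off; pass none
  [4] dock on (inhibit); wire := none
  output none
tick 2:
  [0] seek_light on; wire := (2, 3)
  [1] escape on (suppress); wire := (-2, -1)
  [2] explore_frontier on (inhibit); wire := none
  [3] return_home off; pass none
  [4] dock off; pass none
  output none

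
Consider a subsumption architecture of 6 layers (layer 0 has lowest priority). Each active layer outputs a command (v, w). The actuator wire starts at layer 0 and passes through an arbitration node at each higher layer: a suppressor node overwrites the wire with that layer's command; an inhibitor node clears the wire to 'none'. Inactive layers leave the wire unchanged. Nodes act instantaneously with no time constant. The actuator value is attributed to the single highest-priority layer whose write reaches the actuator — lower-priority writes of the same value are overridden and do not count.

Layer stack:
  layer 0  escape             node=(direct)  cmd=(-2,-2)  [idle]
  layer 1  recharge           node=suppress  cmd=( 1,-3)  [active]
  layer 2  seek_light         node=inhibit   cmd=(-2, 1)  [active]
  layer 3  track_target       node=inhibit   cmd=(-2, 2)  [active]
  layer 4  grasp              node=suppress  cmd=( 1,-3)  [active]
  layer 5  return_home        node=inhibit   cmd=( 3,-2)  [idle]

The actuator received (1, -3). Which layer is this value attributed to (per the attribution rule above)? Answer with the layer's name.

[0] escape off; wire := none
[1] recharge on (suppress); wire := (1, -3)
[2] seek_light on (inhibit); wire := none
[3] track_target on (inhibit); wire := none
[4] grasp on (suppress); wire := (1, -3)
[5] return_home off; pass (1, -3)
output (1, -3)
last writer: layer 4 = grasp

grasp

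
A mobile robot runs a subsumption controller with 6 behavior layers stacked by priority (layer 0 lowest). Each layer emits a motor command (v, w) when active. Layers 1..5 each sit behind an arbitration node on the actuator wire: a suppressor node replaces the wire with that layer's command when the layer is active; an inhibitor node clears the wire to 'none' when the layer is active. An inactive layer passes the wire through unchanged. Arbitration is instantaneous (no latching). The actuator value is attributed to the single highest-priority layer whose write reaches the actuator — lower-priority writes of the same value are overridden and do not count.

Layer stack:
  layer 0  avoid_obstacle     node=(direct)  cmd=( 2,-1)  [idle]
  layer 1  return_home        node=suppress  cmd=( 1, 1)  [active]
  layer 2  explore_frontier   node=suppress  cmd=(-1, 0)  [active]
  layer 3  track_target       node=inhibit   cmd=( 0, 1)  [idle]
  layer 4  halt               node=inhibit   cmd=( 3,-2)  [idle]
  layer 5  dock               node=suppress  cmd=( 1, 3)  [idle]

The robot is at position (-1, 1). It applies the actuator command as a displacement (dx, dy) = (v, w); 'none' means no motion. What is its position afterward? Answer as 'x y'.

layer 0 (avoid_obstacle) idle — none
layer 1 (return_home) active — suppresses: (1, 1)
layer 2 (explore_frontier) active — suppresses: (-1, 0)
layer 3 (track_target) idle — unchanged: (-1, 0)
layer 4 (halt) idle — unchanged: (-1, 0)
layer 5 (dock) idle — unchanged: (-1, 0)
→ actuator (-1, 0)
position: (-1, 1) + (-1, 0) = (-2, 1)

-2 1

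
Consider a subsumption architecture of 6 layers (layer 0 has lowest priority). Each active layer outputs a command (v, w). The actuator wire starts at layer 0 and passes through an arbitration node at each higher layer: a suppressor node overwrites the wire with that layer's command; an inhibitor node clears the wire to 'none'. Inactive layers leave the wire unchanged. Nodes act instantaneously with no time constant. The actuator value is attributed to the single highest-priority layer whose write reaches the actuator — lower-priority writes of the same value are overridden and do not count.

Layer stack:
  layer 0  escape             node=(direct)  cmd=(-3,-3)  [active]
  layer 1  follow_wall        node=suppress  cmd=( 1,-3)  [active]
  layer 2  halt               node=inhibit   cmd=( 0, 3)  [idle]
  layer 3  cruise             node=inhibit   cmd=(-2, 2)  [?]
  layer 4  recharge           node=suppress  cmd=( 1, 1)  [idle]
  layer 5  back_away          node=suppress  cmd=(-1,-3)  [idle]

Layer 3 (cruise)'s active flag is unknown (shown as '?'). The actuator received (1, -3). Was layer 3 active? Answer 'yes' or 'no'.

If layer 3 is active=yes:
  actuator would be none
If layer 3 is active=no:
  actuator would be (1, -3)
Observed (1, -3), so layer 3 was idle.

no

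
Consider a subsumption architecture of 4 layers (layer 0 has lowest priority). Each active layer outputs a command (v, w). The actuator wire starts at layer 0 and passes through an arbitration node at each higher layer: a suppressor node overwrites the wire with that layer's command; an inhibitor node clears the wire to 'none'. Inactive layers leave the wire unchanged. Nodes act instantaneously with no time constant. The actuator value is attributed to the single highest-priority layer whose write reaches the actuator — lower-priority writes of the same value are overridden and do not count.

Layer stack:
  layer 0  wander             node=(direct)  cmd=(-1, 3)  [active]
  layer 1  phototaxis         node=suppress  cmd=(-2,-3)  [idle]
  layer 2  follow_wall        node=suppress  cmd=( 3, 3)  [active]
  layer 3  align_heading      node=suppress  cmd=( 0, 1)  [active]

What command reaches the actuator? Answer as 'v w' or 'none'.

layer 0 (wander) active — direct: (-1, 3)
layer 1 (phototaxis) idle — unchanged: (-1, 3)
layer 2 (follow_wall) active — suppresses: (3, 3)
layer 3 (align_heading) active — suppresses: (0, 1)
→ actuator (0, 1)

0 1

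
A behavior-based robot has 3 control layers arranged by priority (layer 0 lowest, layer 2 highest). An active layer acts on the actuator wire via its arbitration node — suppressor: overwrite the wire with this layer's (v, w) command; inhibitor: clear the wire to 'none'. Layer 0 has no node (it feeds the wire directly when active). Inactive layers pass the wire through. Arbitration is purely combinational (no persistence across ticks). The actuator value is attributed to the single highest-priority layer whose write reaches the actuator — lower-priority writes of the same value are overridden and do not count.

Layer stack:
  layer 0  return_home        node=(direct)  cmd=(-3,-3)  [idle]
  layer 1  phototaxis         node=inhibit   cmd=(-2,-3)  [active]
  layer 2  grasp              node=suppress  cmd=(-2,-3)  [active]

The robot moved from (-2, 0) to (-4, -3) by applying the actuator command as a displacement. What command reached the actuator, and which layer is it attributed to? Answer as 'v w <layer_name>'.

-2 -3 grasp

displacement = (-4, -3) − (-2, 0) = (-2, -3)
L0 return_home: idle → wire = none
L1 phototaxis: active, inhibitor → wire = none
L2 grasp: active, suppressor → wire = (-2, -3)
actuator = (-2, -3) — from layer 2 (grasp)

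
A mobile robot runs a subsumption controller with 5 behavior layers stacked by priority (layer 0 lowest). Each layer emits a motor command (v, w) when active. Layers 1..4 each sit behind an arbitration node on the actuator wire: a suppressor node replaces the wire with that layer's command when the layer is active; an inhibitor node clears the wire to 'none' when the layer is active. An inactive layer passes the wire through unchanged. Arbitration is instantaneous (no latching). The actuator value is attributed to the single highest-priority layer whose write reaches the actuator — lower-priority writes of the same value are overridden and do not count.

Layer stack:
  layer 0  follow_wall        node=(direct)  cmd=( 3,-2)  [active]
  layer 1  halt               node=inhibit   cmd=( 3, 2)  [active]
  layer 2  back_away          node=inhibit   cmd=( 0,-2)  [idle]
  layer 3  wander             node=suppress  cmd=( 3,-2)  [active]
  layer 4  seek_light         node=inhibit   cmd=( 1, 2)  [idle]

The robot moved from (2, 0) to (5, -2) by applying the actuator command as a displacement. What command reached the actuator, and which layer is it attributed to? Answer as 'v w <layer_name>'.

displacement = (5, -2) − (2, 0) = (3, -2)
[0] follow_wall on; wire := (3, -2)
[1] halt on (inhibit); wire := none
[2] back_away off; pass none
[3] wander on (suppress); wire := (3, -2)
[4] seek_light off; pass (3, -2)
output (3, -2) — from layer 3 (wander)

3 -2 wander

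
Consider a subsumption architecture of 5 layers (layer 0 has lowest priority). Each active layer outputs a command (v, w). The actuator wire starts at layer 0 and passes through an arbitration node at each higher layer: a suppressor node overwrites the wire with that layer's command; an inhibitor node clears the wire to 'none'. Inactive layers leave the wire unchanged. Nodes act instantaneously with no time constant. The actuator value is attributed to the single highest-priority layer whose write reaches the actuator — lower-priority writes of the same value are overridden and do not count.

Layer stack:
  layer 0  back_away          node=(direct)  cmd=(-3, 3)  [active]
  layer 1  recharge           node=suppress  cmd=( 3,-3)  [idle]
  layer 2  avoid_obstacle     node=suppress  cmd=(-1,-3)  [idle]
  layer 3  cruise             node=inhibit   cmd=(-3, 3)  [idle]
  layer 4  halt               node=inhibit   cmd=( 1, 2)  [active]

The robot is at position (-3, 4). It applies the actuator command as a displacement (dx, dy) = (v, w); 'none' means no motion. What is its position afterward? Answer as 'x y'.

-3 4

[0] back_away on; wire := (-3, 3)
[1] recharge off; pass (-3, 3)
[2] avoid_obstacle off; pass (-3, 3)
[3] cruise off; pass (-3, 3)
[4] halt on (inhibit); wire := none
output none
position: (-3, 4) + none = (-3, 4)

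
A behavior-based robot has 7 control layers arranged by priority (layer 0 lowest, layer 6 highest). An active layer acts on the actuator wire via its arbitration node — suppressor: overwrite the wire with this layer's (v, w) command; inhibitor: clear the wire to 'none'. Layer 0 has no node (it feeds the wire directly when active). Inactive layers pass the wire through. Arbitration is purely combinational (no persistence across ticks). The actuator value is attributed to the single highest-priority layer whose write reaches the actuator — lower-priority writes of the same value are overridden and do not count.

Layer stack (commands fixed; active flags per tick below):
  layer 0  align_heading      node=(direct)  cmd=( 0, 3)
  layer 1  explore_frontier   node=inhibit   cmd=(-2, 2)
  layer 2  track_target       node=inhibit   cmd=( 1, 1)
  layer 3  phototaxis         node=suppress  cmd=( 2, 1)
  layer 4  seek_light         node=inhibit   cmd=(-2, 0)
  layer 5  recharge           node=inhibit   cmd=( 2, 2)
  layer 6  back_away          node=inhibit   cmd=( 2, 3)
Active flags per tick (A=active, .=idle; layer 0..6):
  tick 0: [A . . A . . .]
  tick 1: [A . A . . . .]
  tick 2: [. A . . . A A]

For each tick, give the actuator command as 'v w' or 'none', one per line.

tick 0:
  layer 0 (align_heading) active — direct: (0, 3)
  layer 1 (explore_frontier) idle — unchanged: (0, 3)
  layer 2 (track_target) idle — unchanged: (0, 3)
  layer 3 (phototaxis) active — suppresses: (2, 1)
  layer 4 (seek_light) idle — unchanged: (2, 1)
  layer 5 (recharge) idle — unchanged: (2, 1)
  layer 6 (back_away) idle — unchanged: (2, 1)
  → actuator (2, 1)
tick 1:
  layer 0 (align_heading) active — direct: (0, 3)
  layer 1 (explore_frontier) idle — unchanged: (0, 3)
  layer 2 (track_target) active — inhibits: none
  layer 3 (phototaxis) idle — unchanged: none
  layer 4 (seek_light) idle — unchanged: none
  layer 5 (recharge) idle — unchanged: none
  layer 6 (back_away) idle — unchanged: none
  → actuator none
tick 2:
  layer 0 (align_heading) idle — none
  layer 1 (explore_frontier) active — inhibits: none
  layer 2 (track_target) idle — unchanged: none
  layer 3 (phototaxis) idle — unchanged: none
  layer 4 (seek_light) idle — unchanged: none
  layer 5 (recharge) active — inhibits: none
  layer 6 (back_away) active — inhibits: none
  → actuator none

2 1
none
none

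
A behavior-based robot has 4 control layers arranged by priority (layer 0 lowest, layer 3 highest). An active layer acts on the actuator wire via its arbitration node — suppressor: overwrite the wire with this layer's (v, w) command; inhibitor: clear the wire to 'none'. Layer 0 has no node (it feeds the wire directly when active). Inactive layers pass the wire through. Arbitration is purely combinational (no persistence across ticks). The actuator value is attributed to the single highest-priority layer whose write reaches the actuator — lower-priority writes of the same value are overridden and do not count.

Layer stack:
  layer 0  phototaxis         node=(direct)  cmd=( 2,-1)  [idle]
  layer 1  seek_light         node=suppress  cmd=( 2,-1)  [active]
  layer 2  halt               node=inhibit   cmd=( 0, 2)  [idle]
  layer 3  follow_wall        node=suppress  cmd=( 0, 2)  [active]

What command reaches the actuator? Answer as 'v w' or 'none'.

0 2

L0 phototaxis: idle → wire = none
L1 seek_light: active, suppressor → wire = (2, -1)
L2 halt: idle → wire stays (2, -1)
L3 follow_wall: active, suppressor → wire = (0, 2)
actuator = (0, 2)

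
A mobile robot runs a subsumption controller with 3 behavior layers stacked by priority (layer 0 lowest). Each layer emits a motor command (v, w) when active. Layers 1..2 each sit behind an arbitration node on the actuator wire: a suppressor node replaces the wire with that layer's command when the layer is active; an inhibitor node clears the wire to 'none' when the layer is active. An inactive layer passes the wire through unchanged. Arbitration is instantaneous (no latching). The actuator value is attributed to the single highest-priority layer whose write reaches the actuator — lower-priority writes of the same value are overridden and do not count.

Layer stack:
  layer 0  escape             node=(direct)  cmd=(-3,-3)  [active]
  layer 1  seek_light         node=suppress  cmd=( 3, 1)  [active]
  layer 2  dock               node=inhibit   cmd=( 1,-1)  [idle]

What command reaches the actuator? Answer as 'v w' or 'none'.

layer 0 (escape) active — direct: (-3, -3)
layer 1 (seek_light) active — suppresses: (3, 1)
layer 2 (dock) idle — unchanged: (3, 1)
→ actuator (3, 1)

3 1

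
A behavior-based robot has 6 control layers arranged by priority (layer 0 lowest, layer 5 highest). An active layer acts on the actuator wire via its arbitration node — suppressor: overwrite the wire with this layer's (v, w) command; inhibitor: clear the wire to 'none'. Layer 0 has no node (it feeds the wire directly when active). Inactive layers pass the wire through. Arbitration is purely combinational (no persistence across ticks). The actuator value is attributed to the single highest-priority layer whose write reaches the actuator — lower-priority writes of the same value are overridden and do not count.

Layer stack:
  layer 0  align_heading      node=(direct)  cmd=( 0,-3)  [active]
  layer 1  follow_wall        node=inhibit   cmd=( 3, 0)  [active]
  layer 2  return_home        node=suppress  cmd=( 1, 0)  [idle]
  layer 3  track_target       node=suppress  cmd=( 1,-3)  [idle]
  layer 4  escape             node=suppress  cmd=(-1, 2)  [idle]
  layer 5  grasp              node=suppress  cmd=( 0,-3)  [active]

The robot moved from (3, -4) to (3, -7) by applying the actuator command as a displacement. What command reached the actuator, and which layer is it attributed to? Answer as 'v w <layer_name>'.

displacement = (3, -7) − (3, -4) = (0, -3)
L0 align_heading: active, feeds wire = (0, -3)
L1 follow_wall: active, inhibitor → wire = none
L2 return_home: idle → wire stays none
L3 track_target: idle → wire stays none
L4 escape: idle → wire stays none
L5 grasp: active, suppressor → wire = (0, -3)
actuator = (0, -3) — from layer 5 (grasp)

0 -3 grasp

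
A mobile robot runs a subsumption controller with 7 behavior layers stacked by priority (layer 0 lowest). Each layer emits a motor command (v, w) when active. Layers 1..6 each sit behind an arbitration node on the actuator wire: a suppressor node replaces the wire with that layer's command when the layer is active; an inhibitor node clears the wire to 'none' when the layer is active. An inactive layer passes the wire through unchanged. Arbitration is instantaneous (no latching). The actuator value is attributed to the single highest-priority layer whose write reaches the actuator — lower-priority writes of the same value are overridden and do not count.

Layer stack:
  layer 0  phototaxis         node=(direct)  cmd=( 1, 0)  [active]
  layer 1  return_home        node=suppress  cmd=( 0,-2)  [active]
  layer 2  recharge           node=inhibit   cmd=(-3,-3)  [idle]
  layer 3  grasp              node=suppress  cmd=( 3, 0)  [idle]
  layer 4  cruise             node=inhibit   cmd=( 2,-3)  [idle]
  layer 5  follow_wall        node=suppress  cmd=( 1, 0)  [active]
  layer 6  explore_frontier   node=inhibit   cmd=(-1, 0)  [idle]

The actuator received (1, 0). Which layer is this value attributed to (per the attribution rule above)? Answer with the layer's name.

follow_wall

L0 phototaxis: active, feeds wire = (1, 0)
L1 return_home: active, suppressor → wire = (0, -2)
L2 recharge: idle → wire stays (0, -2)
L3 grasp: idle → wire stays (0, -2)
L4 cruise: idle → wire stays (0, -2)
L5 follow_wall: active, suppressor → wire = (1, 0)
L6 explore_frontier: idle → wire stays (1, 0)
actuator = (1, 0)
last writer: layer 5 = follow_wall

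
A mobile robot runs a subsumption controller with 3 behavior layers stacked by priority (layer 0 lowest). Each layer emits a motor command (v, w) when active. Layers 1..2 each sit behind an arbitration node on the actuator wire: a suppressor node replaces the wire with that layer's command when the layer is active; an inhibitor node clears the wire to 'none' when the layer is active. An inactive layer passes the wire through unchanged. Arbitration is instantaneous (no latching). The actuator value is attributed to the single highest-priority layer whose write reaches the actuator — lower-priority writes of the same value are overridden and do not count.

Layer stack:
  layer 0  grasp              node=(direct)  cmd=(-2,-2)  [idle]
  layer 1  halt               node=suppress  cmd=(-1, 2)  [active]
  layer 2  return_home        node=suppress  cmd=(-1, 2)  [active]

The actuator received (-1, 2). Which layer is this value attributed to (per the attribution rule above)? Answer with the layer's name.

return_home

layer 0 (grasp) idle — none
layer 1 (halt) active — suppresses: (-1, 2)
layer 2 (return_home) active — suppresses: (-1, 2)
→ actuator (-1, 2)
last writer: layer 2 = return_home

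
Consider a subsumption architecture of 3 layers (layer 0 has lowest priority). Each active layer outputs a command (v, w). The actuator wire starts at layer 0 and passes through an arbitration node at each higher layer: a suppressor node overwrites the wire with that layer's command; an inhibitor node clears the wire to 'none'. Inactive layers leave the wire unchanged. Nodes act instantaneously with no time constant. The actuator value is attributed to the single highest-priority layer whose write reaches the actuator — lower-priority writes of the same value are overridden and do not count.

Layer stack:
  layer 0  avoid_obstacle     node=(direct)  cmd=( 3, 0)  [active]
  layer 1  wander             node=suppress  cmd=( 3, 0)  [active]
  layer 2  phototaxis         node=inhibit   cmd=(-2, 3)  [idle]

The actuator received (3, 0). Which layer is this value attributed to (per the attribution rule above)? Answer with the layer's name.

wander

layer 0 (avoid_obstacle) active — direct: (3, 0)
layer 1 (wander) active — suppresses: (3, 0)
layer 2 (phototaxis) idle — unchanged: (3, 0)
→ actuator (3, 0)
last writer: layer 1 = wander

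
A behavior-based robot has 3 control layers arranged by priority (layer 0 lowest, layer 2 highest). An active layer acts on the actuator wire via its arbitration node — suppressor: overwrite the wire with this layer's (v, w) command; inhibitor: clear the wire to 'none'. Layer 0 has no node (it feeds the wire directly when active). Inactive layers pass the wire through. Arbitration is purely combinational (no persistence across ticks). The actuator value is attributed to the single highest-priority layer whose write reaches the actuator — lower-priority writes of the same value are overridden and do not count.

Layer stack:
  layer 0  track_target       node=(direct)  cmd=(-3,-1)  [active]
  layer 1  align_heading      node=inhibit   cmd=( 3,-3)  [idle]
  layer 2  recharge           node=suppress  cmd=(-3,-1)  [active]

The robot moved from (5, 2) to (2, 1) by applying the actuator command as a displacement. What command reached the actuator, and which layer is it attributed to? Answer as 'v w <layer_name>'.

-3 -1 recharge

displacement = (2, 1) − (5, 2) = (-3, -1)
layer 0 (track_target) active — direct: (-3, -1)
layer 1 (align_heading) idle — unchanged: (-3, -1)
layer 2 (recharge) active — suppresses: (-3, -1)
→ actuator (-3, -1) — from layer 2 (recharge)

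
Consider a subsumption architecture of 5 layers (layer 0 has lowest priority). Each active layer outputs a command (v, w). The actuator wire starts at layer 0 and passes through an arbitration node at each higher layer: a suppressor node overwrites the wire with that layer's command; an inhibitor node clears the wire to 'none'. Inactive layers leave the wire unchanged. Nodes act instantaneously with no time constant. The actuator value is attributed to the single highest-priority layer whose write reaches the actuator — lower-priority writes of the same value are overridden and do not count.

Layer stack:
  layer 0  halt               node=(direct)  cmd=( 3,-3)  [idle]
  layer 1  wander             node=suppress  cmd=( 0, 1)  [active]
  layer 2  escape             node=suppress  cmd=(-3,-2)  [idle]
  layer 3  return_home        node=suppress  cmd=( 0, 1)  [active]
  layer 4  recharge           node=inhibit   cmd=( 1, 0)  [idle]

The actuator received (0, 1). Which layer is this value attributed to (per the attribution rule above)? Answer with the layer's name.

[0] halt off; wire := none
[1] wander on (suppress); wire := (0, 1)
[2] escape off; pass (0, 1)
[3] return_home on (suppress); wire := (0, 1)
[4] recharge off; pass (0, 1)
output (0, 1)
last writer: layer 3 = return_home

return_home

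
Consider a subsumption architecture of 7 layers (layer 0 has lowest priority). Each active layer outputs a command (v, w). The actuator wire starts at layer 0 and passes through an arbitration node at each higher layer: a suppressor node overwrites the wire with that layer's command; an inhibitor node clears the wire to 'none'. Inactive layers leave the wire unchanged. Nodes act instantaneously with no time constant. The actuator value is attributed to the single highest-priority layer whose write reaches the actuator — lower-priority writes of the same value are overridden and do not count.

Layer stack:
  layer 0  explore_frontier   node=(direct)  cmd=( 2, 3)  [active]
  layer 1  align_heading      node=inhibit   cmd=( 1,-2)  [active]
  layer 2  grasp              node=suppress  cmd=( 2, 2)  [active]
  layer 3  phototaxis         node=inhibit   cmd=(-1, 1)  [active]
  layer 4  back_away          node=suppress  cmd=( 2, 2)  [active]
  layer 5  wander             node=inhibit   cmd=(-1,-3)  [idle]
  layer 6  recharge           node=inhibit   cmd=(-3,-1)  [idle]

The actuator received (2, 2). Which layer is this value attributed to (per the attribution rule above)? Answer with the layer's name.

[0] explore_frontier on; wire := (2, 3)
[1] align_heading on (inhibit); wire := none
[2] grasp on (suppress); wire := (2, 2)
[3] phototaxis on (inhibit); wire := none
[4] back_away on (suppress); wire := (2, 2)
[5] wander off; pass (2, 2)
[6] recharge off; pass (2, 2)
output (2, 2)
last writer: layer 4 = back_away

back_away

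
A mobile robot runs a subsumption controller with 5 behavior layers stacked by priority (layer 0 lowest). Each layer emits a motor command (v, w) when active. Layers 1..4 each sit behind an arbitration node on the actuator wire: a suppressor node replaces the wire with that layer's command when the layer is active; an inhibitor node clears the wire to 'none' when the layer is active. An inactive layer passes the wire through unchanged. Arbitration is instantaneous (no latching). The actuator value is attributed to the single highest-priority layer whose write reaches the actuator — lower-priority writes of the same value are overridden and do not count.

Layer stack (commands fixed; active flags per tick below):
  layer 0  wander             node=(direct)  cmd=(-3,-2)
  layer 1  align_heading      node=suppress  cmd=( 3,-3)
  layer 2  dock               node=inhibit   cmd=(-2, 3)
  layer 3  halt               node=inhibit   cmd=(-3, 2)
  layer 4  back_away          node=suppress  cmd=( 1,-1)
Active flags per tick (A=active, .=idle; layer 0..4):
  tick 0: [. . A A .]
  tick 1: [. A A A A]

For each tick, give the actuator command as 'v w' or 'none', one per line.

none
1 -1

tick 0:
  [0] wander off; wire := none
  [1] align_heading off; pass none
  [2] dock on (inhibit); wire := none
  [3] halt on (inhibit); wire := none
  [4] back_away off; pass none
  output none
tick 1:
  [0] wander off; wire := none
  [1] align_heading on (suppress); wire := (3, -3)
  [2] dock on (inhibit); wire := none
  [3] halt on (inhibit); wire := none
  [4] back_away on (suppress); wire := (1, -1)
  output (1, -1)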